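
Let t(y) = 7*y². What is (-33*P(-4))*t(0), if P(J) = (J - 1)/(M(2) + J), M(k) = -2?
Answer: 0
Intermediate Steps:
P(J) = (-1 + J)/(-2 + J) (P(J) = (J - 1)/(-2 + J) = (-1 + J)/(-2 + J))
(-33*P(-4))*t(0) = (-33*(-1 - 4)/(-2 - 4))*(7*0²) = (-33*(-5)/(-6))*(7*0) = -(-11)*(-5)/2*0 = -33*⅚*0 = -55/2*0 = 0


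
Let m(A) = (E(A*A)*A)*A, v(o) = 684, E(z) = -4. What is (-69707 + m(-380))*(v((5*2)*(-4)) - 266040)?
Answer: 171766796292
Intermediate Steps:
m(A) = -4*A² (m(A) = (-4*A)*A = -4*A²)
(-69707 + m(-380))*(v((5*2)*(-4)) - 266040) = (-69707 - 4*(-380)²)*(684 - 266040) = (-69707 - 4*144400)*(-265356) = (-69707 - 577600)*(-265356) = -647307*(-265356) = 171766796292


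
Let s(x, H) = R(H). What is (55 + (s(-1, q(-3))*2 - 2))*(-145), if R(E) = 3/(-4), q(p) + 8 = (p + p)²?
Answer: -14935/2 ≈ -7467.5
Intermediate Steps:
q(p) = -8 + 4*p² (q(p) = -8 + (p + p)² = -8 + (2*p)² = -8 + 4*p²)
R(E) = -¾ (R(E) = 3*(-¼) = -¾)
s(x, H) = -¾
(55 + (s(-1, q(-3))*2 - 2))*(-145) = (55 + (-¾*2 - 2))*(-145) = (55 + (-3/2 - 2))*(-145) = (55 - 7/2)*(-145) = (103/2)*(-145) = -14935/2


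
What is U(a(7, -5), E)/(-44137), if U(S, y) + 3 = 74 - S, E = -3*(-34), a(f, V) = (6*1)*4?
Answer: -47/44137 ≈ -0.0010649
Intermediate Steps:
a(f, V) = 24 (a(f, V) = 6*4 = 24)
E = 102
U(S, y) = 71 - S (U(S, y) = -3 + (74 - S) = 71 - S)
U(a(7, -5), E)/(-44137) = (71 - 1*24)/(-44137) = (71 - 24)*(-1/44137) = 47*(-1/44137) = -47/44137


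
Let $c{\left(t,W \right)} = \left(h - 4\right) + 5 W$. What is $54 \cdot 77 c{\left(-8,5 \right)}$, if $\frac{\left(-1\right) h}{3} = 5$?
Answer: $24948$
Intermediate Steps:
$h = -15$ ($h = \left(-3\right) 5 = -15$)
$c{\left(t,W \right)} = -19 + 5 W$ ($c{\left(t,W \right)} = \left(-15 - 4\right) + 5 W = -19 + 5 W$)
$54 \cdot 77 c{\left(-8,5 \right)} = 54 \cdot 77 \left(-19 + 5 \cdot 5\right) = 4158 \left(-19 + 25\right) = 4158 \cdot 6 = 24948$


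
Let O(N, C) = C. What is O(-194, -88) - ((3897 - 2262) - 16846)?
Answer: 15123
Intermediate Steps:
O(-194, -88) - ((3897 - 2262) - 16846) = -88 - ((3897 - 2262) - 16846) = -88 - (1635 - 16846) = -88 - 1*(-15211) = -88 + 15211 = 15123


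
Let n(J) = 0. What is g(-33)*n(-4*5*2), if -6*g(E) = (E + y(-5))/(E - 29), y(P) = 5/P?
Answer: 0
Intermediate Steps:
g(E) = -(-1 + E)/(6*(-29 + E)) (g(E) = -(E + 5/(-5))/(6*(E - 29)) = -(E + 5*(-⅕))/(6*(-29 + E)) = -(E - 1)/(6*(-29 + E)) = -(-1 + E)/(6*(-29 + E)))
g(-33)*n(-4*5*2) = ((1 - 1*(-33))/(6*(-29 - 33)))*0 = ((⅙)*(1 + 33)/(-62))*0 = ((⅙)*(-1/62)*34)*0 = -17/186*0 = 0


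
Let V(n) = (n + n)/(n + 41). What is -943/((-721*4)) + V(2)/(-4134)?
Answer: 83809015/256332804 ≈ 0.32695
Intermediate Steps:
V(n) = 2*n/(41 + n) (V(n) = (2*n)/(41 + n) = 2*n/(41 + n))
-943/((-721*4)) + V(2)/(-4134) = -943/((-721*4)) + (2*2/(41 + 2))/(-4134) = -943/(-2884) + (2*2/43)*(-1/4134) = -943*(-1/2884) + (2*2*(1/43))*(-1/4134) = 943/2884 + (4/43)*(-1/4134) = 943/2884 - 2/88881 = 83809015/256332804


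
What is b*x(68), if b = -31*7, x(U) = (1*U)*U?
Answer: -1003408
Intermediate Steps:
x(U) = U**2 (x(U) = U*U = U**2)
b = -217
b*x(68) = -217*68**2 = -217*4624 = -1003408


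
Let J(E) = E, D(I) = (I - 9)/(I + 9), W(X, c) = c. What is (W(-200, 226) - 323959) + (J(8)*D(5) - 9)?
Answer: -2266210/7 ≈ -3.2374e+5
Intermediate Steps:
D(I) = (-9 + I)/(9 + I)
(W(-200, 226) - 323959) + (J(8)*D(5) - 9) = (226 - 323959) + (8*((-9 + 5)/(9 + 5)) - 9) = -323733 + (8*(-4/14) - 9) = -323733 + (8*((1/14)*(-4)) - 9) = -323733 + (8*(-2/7) - 9) = -323733 + (-16/7 - 9) = -323733 - 79/7 = -2266210/7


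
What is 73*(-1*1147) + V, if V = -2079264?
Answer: -2162995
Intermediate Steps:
73*(-1*1147) + V = 73*(-1*1147) - 2079264 = 73*(-1147) - 2079264 = -83731 - 2079264 = -2162995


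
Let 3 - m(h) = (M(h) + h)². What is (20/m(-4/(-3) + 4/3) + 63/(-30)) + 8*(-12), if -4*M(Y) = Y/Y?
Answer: -430029/4090 ≈ -105.14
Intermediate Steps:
M(Y) = -¼ (M(Y) = -Y/(4*Y) = -¼*1 = -¼)
m(h) = 3 - (-¼ + h)²
(20/m(-4/(-3) + 4/3) + 63/(-30)) + 8*(-12) = (20/(3 - (-1 + 4*(-4/(-3) + 4/3))²/16) + 63/(-30)) + 8*(-12) = (20/(3 - (-1 + 4*(-4*(-⅓) + 4*(⅓)))²/16) + 63*(-1/30)) - 96 = (20/(3 - (-1 + 4*(4/3 + 4/3))²/16) - 21/10) - 96 = (20/(3 - (-1 + 4*(8/3))²/16) - 21/10) - 96 = (20/(3 - (-1 + 32/3)²/16) - 21/10) - 96 = (20/(3 - (29/3)²/16) - 21/10) - 96 = (20/(3 - 1/16*841/9) - 21/10) - 96 = (20/(3 - 841/144) - 21/10) - 96 = (20/(-409/144) - 21/10) - 96 = (20*(-144/409) - 21/10) - 96 = (-2880/409 - 21/10) - 96 = -37389/4090 - 96 = -430029/4090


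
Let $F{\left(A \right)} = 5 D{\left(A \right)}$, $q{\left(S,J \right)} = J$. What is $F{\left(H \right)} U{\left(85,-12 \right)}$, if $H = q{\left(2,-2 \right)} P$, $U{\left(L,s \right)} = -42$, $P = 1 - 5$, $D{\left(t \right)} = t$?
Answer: $-1680$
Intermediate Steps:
$P = -4$
$H = 8$ ($H = \left(-2\right) \left(-4\right) = 8$)
$F{\left(A \right)} = 5 A$
$F{\left(H \right)} U{\left(85,-12 \right)} = 5 \cdot 8 \left(-42\right) = 40 \left(-42\right) = -1680$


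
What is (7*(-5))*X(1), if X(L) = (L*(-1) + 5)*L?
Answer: -140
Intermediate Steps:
X(L) = L*(5 - L) (X(L) = (-L + 5)*L = (5 - L)*L = L*(5 - L))
(7*(-5))*X(1) = (7*(-5))*(1*(5 - 1*1)) = -35*(5 - 1) = -35*4 = -140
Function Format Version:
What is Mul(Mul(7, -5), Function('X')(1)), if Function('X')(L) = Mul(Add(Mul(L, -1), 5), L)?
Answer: -140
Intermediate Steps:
Function('X')(L) = Mul(L, Add(5, Mul(-1, L))) (Function('X')(L) = Mul(Add(Mul(-1, L), 5), L) = Mul(Add(5, Mul(-1, L)), L) = Mul(L, Add(5, Mul(-1, L))))
Mul(Mul(7, -5), Function('X')(1)) = Mul(Mul(7, -5), Mul(1, Add(5, Mul(-1, 1)))) = Mul(-35, Mul(1, Add(5, -1))) = Mul(-35, Mul(1, 4)) = Mul(-35, 4) = -140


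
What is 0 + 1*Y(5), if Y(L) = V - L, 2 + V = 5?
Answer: -2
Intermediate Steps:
V = 3 (V = -2 + 5 = 3)
Y(L) = 3 - L
0 + 1*Y(5) = 0 + 1*(3 - 1*5) = 0 + 1*(3 - 5) = 0 + 1*(-2) = 0 - 2 = -2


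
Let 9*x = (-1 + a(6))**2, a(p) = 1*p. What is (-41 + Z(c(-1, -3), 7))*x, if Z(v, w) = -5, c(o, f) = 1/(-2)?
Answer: -1150/9 ≈ -127.78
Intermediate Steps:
c(o, f) = -1/2
a(p) = p
x = 25/9 (x = (-1 + 6)**2/9 = (1/9)*5**2 = (1/9)*25 = 25/9 ≈ 2.7778)
(-41 + Z(c(-1, -3), 7))*x = (-41 - 5)*(25/9) = -46*25/9 = -1150/9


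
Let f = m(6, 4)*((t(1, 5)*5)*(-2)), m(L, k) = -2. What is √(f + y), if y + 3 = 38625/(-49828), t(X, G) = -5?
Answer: I*√64414013413/24914 ≈ 10.187*I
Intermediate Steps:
y = -188109/49828 (y = -3 + 38625/(-49828) = -3 + 38625*(-1/49828) = -3 - 38625/49828 = -188109/49828 ≈ -3.7752)
f = -100 (f = -2*(-5*5)*(-2) = -(-50)*(-2) = -2*50 = -100)
√(f + y) = √(-100 - 188109/49828) = √(-5170909/49828) = I*√64414013413/24914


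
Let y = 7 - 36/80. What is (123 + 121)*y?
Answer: 7991/5 ≈ 1598.2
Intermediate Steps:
y = 131/20 (y = 7 - 36*1/80 = 7 - 9/20 = 131/20 ≈ 6.5500)
(123 + 121)*y = (123 + 121)*(131/20) = 244*(131/20) = 7991/5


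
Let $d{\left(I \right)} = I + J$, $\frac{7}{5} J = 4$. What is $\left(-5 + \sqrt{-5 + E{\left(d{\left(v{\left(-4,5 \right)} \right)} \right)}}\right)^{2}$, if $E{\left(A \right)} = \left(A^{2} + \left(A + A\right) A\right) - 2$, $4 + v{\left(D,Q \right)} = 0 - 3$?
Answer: $\frac{3405}{49} - \frac{20 \sqrt{545}}{7} \approx 2.7891$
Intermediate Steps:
$J = \frac{20}{7}$ ($J = \frac{5}{7} \cdot 4 = \frac{20}{7} \approx 2.8571$)
$v{\left(D,Q \right)} = -7$ ($v{\left(D,Q \right)} = -4 + \left(0 - 3\right) = -4 - 3 = -7$)
$d{\left(I \right)} = \frac{20}{7} + I$ ($d{\left(I \right)} = I + \frac{20}{7} = \frac{20}{7} + I$)
$E{\left(A \right)} = -2 + 3 A^{2}$ ($E{\left(A \right)} = \left(A^{2} + 2 A A\right) - 2 = \left(A^{2} + 2 A^{2}\right) - 2 = 3 A^{2} - 2 = -2 + 3 A^{2}$)
$\left(-5 + \sqrt{-5 + E{\left(d{\left(v{\left(-4,5 \right)} \right)} \right)}}\right)^{2} = \left(-5 + \sqrt{-5 - \left(2 - 3 \left(\frac{20}{7} - 7\right)^{2}\right)}\right)^{2} = \left(-5 + \sqrt{-5 - \left(2 - 3 \left(- \frac{29}{7}\right)^{2}\right)}\right)^{2} = \left(-5 + \sqrt{-5 + \left(-2 + 3 \cdot \frac{841}{49}\right)}\right)^{2} = \left(-5 + \sqrt{-5 + \left(-2 + \frac{2523}{49}\right)}\right)^{2} = \left(-5 + \sqrt{-5 + \frac{2425}{49}}\right)^{2} = \left(-5 + \sqrt{\frac{2180}{49}}\right)^{2} = \left(-5 + \frac{2 \sqrt{545}}{7}\right)^{2}$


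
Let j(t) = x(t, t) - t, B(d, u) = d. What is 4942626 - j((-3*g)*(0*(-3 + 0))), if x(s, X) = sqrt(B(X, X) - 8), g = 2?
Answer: 4942626 - 2*I*sqrt(2) ≈ 4.9426e+6 - 2.8284*I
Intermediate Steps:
x(s, X) = sqrt(-8 + X) (x(s, X) = sqrt(X - 8) = sqrt(-8 + X))
j(t) = sqrt(-8 + t) - t
4942626 - j((-3*g)*(0*(-3 + 0))) = 4942626 - (sqrt(-8 + (-3*2)*(0*(-3 + 0))) - (-3*2)*0*(-3 + 0)) = 4942626 - (sqrt(-8 - 0*(-3)) - (-6)*0*(-3)) = 4942626 - (sqrt(-8 - 6*0) - (-6)*0) = 4942626 - (sqrt(-8 + 0) - 1*0) = 4942626 - (sqrt(-8) + 0) = 4942626 - (2*I*sqrt(2) + 0) = 4942626 - 2*I*sqrt(2)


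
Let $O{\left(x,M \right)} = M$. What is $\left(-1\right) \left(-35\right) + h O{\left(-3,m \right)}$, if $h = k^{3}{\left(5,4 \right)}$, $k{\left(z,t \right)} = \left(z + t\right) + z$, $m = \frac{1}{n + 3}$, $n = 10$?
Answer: $\frac{3199}{13} \approx 246.08$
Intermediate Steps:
$m = \frac{1}{13}$ ($m = \frac{1}{10 + 3} = \frac{1}{13} \approx 0.076923$)
$k{\left(z,t \right)} = t + 2 z$ ($k{\left(z,t \right)} = \left(t + z\right) + z = t + 2 z$)
$h = 2744$ ($h = \left(4 + 2 \cdot 5\right)^{3} = \left(4 + 10\right)^{3} = 14^{3} = 2744$)
$\left(-1\right) \left(-35\right) + h O{\left(-3,m \right)} = \left(-1\right) \left(-35\right) + 2744 \cdot \frac{1}{13} = 35 + \frac{2744}{13} = \frac{3199}{13}$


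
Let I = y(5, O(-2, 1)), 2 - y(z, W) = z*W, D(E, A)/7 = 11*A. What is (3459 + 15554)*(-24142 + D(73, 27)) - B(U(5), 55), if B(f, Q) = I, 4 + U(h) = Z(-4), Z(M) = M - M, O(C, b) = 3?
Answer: -419483806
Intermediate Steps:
D(E, A) = 77*A (D(E, A) = 7*(11*A) = 77*A)
Z(M) = 0
y(z, W) = 2 - W*z (y(z, W) = 2 - z*W = 2 - W*z)
I = -13 (I = 2 - 1*3*5 = 2 - 15 = -13)
U(h) = -4 (U(h) = -4 + 0 = -4)
B(f, Q) = -13
(3459 + 15554)*(-24142 + D(73, 27)) - B(U(5), 55) = (3459 + 15554)*(-24142 + 77*27) - 1*(-13) = 19013*(-24142 + 2079) + 13 = 19013*(-22063) + 13 = -419483819 + 13 = -419483806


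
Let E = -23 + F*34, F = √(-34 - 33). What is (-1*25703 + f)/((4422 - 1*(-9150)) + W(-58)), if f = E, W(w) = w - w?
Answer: -12863/6786 + 17*I*√67/6786 ≈ -1.8955 + 0.020506*I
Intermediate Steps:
W(w) = 0
F = I*√67 (F = √(-67) = I*√67 ≈ 8.1853*I)
E = -23 + 34*I*√67 (E = -23 + (I*√67)*34 = -23 + 34*I*√67 ≈ -23.0 + 278.3*I)
f = -23 + 34*I*√67 ≈ -23.0 + 278.3*I
(-1*25703 + f)/((4422 - 1*(-9150)) + W(-58)) = (-1*25703 + (-23 + 34*I*√67))/((4422 - 1*(-9150)) + 0) = (-25703 + (-23 + 34*I*√67))/((4422 + 9150) + 0) = (-25726 + 34*I*√67)/(13572 + 0) = (-25726 + 34*I*√67)/13572 = (-25726 + 34*I*√67)*(1/13572) = -12863/6786 + 17*I*√67/6786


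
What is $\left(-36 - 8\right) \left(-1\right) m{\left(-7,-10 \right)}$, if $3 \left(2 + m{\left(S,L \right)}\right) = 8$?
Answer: $\frac{88}{3} \approx 29.333$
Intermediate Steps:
$m{\left(S,L \right)} = \frac{2}{3}$ ($m{\left(S,L \right)} = -2 + \frac{1}{3} \cdot 8 = -2 + \frac{8}{3} = \frac{2}{3}$)
$\left(-36 - 8\right) \left(-1\right) m{\left(-7,-10 \right)} = \left(-36 - 8\right) \left(-1\right) \frac{2}{3} = \left(-44\right) \left(-1\right) \frac{2}{3} = 44 \cdot \frac{2}{3} = \frac{88}{3}$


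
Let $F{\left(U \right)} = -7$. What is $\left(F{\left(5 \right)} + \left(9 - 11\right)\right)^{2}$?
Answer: $81$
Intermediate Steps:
$\left(F{\left(5 \right)} + \left(9 - 11\right)\right)^{2} = \left(-7 + \left(9 - 11\right)\right)^{2} = \left(-7 - 2\right)^{2} = \left(-9\right)^{2} = 81$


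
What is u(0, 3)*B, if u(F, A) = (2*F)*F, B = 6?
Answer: 0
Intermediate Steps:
u(F, A) = 2*F²
u(0, 3)*B = (2*0²)*6 = (2*0)*6 = 0*6 = 0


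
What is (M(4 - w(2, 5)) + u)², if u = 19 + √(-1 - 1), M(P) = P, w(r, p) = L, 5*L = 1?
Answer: 12946/25 + 228*I*√2/5 ≈ 517.84 + 64.488*I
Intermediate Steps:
L = ⅕ (L = (⅕)*1 = ⅕ ≈ 0.20000)
w(r, p) = ⅕
u = 19 + I*√2 (u = 19 + √(-2) = 19 + I*√2 ≈ 19.0 + 1.4142*I)
(M(4 - w(2, 5)) + u)² = ((4 - 1*⅕) + (19 + I*√2))² = ((4 - ⅕) + (19 + I*√2))² = (19/5 + (19 + I*√2))² = (114/5 + I*√2)²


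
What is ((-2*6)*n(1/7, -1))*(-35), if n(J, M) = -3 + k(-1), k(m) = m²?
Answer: -840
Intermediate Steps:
n(J, M) = -2 (n(J, M) = -3 + (-1)² = -3 + 1 = -2)
((-2*6)*n(1/7, -1))*(-35) = (-2*6*(-2))*(-35) = -12*(-2)*(-35) = 24*(-35) = -840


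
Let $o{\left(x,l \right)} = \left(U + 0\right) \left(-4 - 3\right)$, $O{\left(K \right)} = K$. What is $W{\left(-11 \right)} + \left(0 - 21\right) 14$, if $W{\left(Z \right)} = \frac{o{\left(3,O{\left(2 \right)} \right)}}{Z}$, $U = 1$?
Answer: $- \frac{3227}{11} \approx -293.36$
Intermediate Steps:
$o{\left(x,l \right)} = -7$ ($o{\left(x,l \right)} = \left(1 + 0\right) \left(-4 - 3\right) = 1 \left(-7\right) = -7$)
$W{\left(Z \right)} = - \frac{7}{Z}$
$W{\left(-11 \right)} + \left(0 - 21\right) 14 = - \frac{7}{-11} + \left(0 - 21\right) 14 = \left(-7\right) \left(- \frac{1}{11}\right) + \left(0 - 21\right) 14 = \frac{7}{11} - 294 = - \frac{3227}{11}$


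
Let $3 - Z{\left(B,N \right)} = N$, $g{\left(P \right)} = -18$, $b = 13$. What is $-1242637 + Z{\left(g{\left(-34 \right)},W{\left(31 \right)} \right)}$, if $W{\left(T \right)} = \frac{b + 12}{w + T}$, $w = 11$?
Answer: $- \frac{52190653}{42} \approx -1.2426 \cdot 10^{6}$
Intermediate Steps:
$W{\left(T \right)} = \frac{25}{11 + T}$ ($W{\left(T \right)} = \frac{13 + 12}{11 + T} = \frac{25}{11 + T}$)
$Z{\left(B,N \right)} = 3 - N$
$-1242637 + Z{\left(g{\left(-34 \right)},W{\left(31 \right)} \right)} = -1242637 + \left(3 - \frac{25}{11 + 31}\right) = -1242637 + \left(3 - \frac{25}{42}\right) = -1242637 + \frac{101}{42} = - \frac{52190653}{42}$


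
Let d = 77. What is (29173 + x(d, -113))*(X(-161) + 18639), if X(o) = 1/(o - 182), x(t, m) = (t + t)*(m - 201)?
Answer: -122640295208/343 ≈ -3.5755e+8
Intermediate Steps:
x(t, m) = 2*t*(-201 + m) (x(t, m) = (2*t)*(-201 + m) = 2*t*(-201 + m))
X(o) = 1/(-182 + o)
(29173 + x(d, -113))*(X(-161) + 18639) = (29173 + 2*77*(-201 - 113))*(1/(-182 - 161) + 18639) = (29173 + 2*77*(-314))*(1/(-343) + 18639) = (29173 - 48356)*(-1/343 + 18639) = -19183*6393176/343 = -122640295208/343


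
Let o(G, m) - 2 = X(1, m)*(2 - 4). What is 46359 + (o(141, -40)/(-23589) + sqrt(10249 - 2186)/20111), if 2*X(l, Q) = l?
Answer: 1093562450/23589 + sqrt(8063)/20111 ≈ 46359.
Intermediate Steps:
X(l, Q) = l/2
o(G, m) = 1 (o(G, m) = 2 + ((1/2)*1)*(2 - 4) = 2 + (1/2)*(-2) = 2 - 1 = 1)
46359 + (o(141, -40)/(-23589) + sqrt(10249 - 2186)/20111) = 46359 + (1/(-23589) + sqrt(10249 - 2186)/20111) = 46359 + (1*(-1/23589) + sqrt(8063)*(1/20111)) = 46359 + (-1/23589 + sqrt(8063)/20111) = 1093562450/23589 + sqrt(8063)/20111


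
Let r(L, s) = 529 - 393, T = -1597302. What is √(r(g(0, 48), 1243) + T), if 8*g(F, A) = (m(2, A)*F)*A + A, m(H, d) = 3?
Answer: I*√1597166 ≈ 1263.8*I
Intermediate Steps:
g(F, A) = A/8 + 3*A*F/8 (g(F, A) = ((3*F)*A + A)/8 = (3*A*F + A)/8 = (A + 3*A*F)/8 = A/8 + 3*A*F/8)
r(L, s) = 136
√(r(g(0, 48), 1243) + T) = √(136 - 1597302) = √(-1597166) = I*√1597166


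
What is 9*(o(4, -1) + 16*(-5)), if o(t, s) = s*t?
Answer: -756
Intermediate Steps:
9*(o(4, -1) + 16*(-5)) = 9*(-1*4 + 16*(-5)) = 9*(-4 - 80) = 9*(-84) = -756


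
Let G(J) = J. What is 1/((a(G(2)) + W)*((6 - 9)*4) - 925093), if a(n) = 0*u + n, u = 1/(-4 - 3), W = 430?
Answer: -1/930277 ≈ -1.0749e-6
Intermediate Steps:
u = -1/7 (u = 1/(-7) = -1/7 ≈ -0.14286)
a(n) = n (a(n) = 0*(-1/7) + n = 0 + n = n)
1/((a(G(2)) + W)*((6 - 9)*4) - 925093) = 1/((2 + 430)*((6 - 9)*4) - 925093) = 1/(432*(-3*4) - 925093) = 1/(432*(-12) - 925093) = 1/(-5184 - 925093) = 1/(-930277) = -1/930277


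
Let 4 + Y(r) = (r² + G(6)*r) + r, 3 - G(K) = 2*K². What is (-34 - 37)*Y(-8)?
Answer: -42884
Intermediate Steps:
G(K) = 3 - 2*K²
Y(r) = -4 + r² - 68*r (Y(r) = -4 + ((r² + (3 - 2*6²)*r) + r) = -4 + ((r² + (3 - 2*36)*r) + r) = -4 + ((r² + (3 - 72)*r) + r) = -4 + ((r² - 69*r) + r) = -4 + (r² - 68*r) = -4 + r² - 68*r)
(-34 - 37)*Y(-8) = (-34 - 37)*(-4 + (-8)² - 68*(-8)) = -71*(-4 + 64 + 544) = -71*604 = -42884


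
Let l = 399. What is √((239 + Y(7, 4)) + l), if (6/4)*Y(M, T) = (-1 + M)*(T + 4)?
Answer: √670 ≈ 25.884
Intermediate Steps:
Y(M, T) = 2*(-1 + M)*(4 + T)/3 (Y(M, T) = 2*((-1 + M)*(T + 4))/3 = 2*((-1 + M)*(4 + T))/3 = 2*(-1 + M)*(4 + T)/3)
√((239 + Y(7, 4)) + l) = √((239 + (-8/3 - ⅔*4 + (8/3)*7 + (⅔)*7*4)) + 399) = √((239 + (-8/3 - 8/3 + 56/3 + 56/3)) + 399) = √((239 + 32) + 399) = √(271 + 399) = √670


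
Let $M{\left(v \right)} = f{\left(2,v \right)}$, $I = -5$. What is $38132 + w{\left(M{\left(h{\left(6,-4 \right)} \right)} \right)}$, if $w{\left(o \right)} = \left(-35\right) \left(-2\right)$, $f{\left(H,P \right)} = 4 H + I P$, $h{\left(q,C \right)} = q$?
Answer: $38202$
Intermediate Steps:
$f{\left(H,P \right)} = - 5 P + 4 H$ ($f{\left(H,P \right)} = 4 H - 5 P = - 5 P + 4 H$)
$M{\left(v \right)} = 8 - 5 v$ ($M{\left(v \right)} = - 5 v + 4 \cdot 2 = - 5 v + 8 = 8 - 5 v$)
$w{\left(o \right)} = 70$
$38132 + w{\left(M{\left(h{\left(6,-4 \right)} \right)} \right)} = 38132 + 70 = 38202$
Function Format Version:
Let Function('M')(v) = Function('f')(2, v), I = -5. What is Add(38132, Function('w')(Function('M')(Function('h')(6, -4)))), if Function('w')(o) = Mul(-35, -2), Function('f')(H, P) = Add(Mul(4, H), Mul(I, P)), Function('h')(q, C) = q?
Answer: 38202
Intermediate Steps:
Function('f')(H, P) = Add(Mul(-5, P), Mul(4, H)) (Function('f')(H, P) = Add(Mul(4, H), Mul(-5, P)) = Add(Mul(-5, P), Mul(4, H)))
Function('M')(v) = Add(8, Mul(-5, v)) (Function('M')(v) = Add(Mul(-5, v), Mul(4, 2)) = Add(Mul(-5, v), 8) = Add(8, Mul(-5, v)))
Function('w')(o) = 70
Add(38132, Function('w')(Function('M')(Function('h')(6, -4)))) = Add(38132, 70) = 38202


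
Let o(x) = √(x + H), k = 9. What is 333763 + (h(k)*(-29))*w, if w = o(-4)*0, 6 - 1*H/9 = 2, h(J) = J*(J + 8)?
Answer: 333763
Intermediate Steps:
h(J) = J*(8 + J)
H = 36 (H = 54 - 9*2 = 54 - 18 = 36)
o(x) = √(36 + x) (o(x) = √(x + 36) = √(36 + x))
w = 0 (w = √(36 - 4)*0 = √32*0 = (4*√2)*0 = 0)
333763 + (h(k)*(-29))*w = 333763 + ((9*(8 + 9))*(-29))*0 = 333763 + ((9*17)*(-29))*0 = 333763 + (153*(-29))*0 = 333763 - 4437*0 = 333763 + 0 = 333763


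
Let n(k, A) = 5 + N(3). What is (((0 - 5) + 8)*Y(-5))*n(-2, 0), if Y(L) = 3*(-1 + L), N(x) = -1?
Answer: -216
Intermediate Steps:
Y(L) = -3 + 3*L
n(k, A) = 4 (n(k, A) = 5 - 1 = 4)
(((0 - 5) + 8)*Y(-5))*n(-2, 0) = (((0 - 5) + 8)*(-3 + 3*(-5)))*4 = ((-5 + 8)*(-3 - 15))*4 = (3*(-18))*4 = -54*4 = -216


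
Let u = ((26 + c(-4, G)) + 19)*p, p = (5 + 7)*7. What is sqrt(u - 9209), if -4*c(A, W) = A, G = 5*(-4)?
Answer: I*sqrt(5345) ≈ 73.109*I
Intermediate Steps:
G = -20
c(A, W) = -A/4
p = 84 (p = 12*7 = 84)
u = 3864 (u = ((26 - 1/4*(-4)) + 19)*84 = ((26 + 1) + 19)*84 = (27 + 19)*84 = 46*84 = 3864)
sqrt(u - 9209) = sqrt(3864 - 9209) = sqrt(-5345) = I*sqrt(5345)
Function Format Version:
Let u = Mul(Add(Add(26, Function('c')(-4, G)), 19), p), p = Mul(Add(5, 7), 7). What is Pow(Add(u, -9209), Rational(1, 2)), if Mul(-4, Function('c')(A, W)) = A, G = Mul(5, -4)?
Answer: Mul(I, Pow(5345, Rational(1, 2))) ≈ Mul(73.109, I)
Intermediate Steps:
G = -20
Function('c')(A, W) = Mul(Rational(-1, 4), A)
p = 84 (p = Mul(12, 7) = 84)
u = 3864 (u = Mul(Add(Add(26, Mul(Rational(-1, 4), -4)), 19), 84) = Mul(Add(Add(26, 1), 19), 84) = Mul(Add(27, 19), 84) = Mul(46, 84) = 3864)
Pow(Add(u, -9209), Rational(1, 2)) = Pow(Add(3864, -9209), Rational(1, 2)) = Pow(-5345, Rational(1, 2)) = Mul(I, Pow(5345, Rational(1, 2)))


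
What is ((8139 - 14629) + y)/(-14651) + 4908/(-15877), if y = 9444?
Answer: -16972538/33230561 ≈ -0.51075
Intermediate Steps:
((8139 - 14629) + y)/(-14651) + 4908/(-15877) = ((8139 - 14629) + 9444)/(-14651) + 4908/(-15877) = (-6490 + 9444)*(-1/14651) + 4908*(-1/15877) = 2954*(-1/14651) - 4908/15877 = -422/2093 - 4908/15877 = -16972538/33230561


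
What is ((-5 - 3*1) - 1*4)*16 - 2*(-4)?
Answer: -184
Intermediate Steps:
((-5 - 3*1) - 1*4)*16 - 2*(-4) = ((-5 - 3) - 4)*16 + 8 = (-8 - 4)*16 + 8 = -12*16 + 8 = -192 + 8 = -184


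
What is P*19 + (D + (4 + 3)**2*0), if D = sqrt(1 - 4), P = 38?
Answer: 722 + I*sqrt(3) ≈ 722.0 + 1.732*I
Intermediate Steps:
D = I*sqrt(3) (D = sqrt(-3) = I*sqrt(3) ≈ 1.732*I)
P*19 + (D + (4 + 3)**2*0) = 38*19 + (I*sqrt(3) + (4 + 3)**2*0) = 722 + (I*sqrt(3) + 7**2*0) = 722 + (I*sqrt(3) + 49*0) = 722 + (I*sqrt(3) + 0) = 722 + I*sqrt(3)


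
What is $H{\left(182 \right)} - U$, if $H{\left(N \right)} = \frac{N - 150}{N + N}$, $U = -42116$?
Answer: $\frac{3832564}{91} \approx 42116.0$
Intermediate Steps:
$H{\left(N \right)} = \frac{-150 + N}{2 N}$
$H{\left(182 \right)} - U = \frac{-150 + 182}{2 \cdot 182} - -42116 = \frac{1}{2} \cdot \frac{1}{182} \cdot 32 + 42116 = \frac{8}{91} + 42116 = \frac{3832564}{91}$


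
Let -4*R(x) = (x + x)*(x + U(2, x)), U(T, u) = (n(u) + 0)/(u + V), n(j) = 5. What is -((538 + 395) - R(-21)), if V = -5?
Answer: -60087/52 ≈ -1155.5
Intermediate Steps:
U(T, u) = 5/(-5 + u) (U(T, u) = (5 + 0)/(u - 5) = 5/(-5 + u))
R(x) = -x*(x + 5/(-5 + x))/2 (R(x) = -(x + x)*(x + 5/(-5 + x))/4 = -2*x*(x + 5/(-5 + x))/4 = -x*(x + 5/(-5 + x))/2)
-((538 + 395) - R(-21)) = -((538 + 395) - (-1)*(-21)*(5 - 21*(-5 - 21))/(-10 + 2*(-21))) = -(933 - (-1)*(-21)*(5 - 21*(-26))/(-10 - 42)) = -(933 - (-1)*(-21)*(5 + 546)/(-52)) = -(933 - (-1)*(-21)*(-1)*551/52) = -(933 - 1*(-11571/52)) = -(933 + 11571/52) = -1*60087/52 = -60087/52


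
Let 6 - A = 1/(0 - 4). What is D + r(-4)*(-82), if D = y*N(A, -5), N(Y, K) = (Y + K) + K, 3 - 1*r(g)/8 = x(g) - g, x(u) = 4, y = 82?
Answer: 5945/2 ≈ 2972.5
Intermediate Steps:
r(g) = -8 + 8*g (r(g) = 24 - 8*(4 - g) = 24 + (-32 + 8*g) = -8 + 8*g)
A = 25/4 (A = 6 - 1/(0 - 4) = 6 - 1/(-4) = 6 - 1*(-¼) = 6 + ¼ = 25/4 ≈ 6.2500)
N(Y, K) = Y + 2*K (N(Y, K) = (K + Y) + K = Y + 2*K)
D = -615/2 (D = 82*(25/4 + 2*(-5)) = 82*(25/4 - 10) = 82*(-15/4) = -615/2 ≈ -307.50)
D + r(-4)*(-82) = -615/2 + (-8 + 8*(-4))*(-82) = -615/2 + (-8 - 32)*(-82) = -615/2 - 40*(-82) = -615/2 + 3280 = 5945/2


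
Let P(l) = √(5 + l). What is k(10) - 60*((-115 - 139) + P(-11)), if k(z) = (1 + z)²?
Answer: 15361 - 60*I*√6 ≈ 15361.0 - 146.97*I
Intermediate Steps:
k(10) - 60*((-115 - 139) + P(-11)) = (1 + 10)² - 60*((-115 - 139) + √(5 - 11)) = 11² - 60*(-254 + √(-6)) = 121 - 60*(-254 + I*√6) = 121 + (15240 - 60*I*√6) = 15361 - 60*I*√6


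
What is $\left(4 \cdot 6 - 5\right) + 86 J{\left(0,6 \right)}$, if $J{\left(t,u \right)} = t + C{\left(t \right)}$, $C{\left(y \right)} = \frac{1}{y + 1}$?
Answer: $105$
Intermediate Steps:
$C{\left(y \right)} = \frac{1}{1 + y}$
$J{\left(t,u \right)} = t + \frac{1}{1 + t}$
$\left(4 \cdot 6 - 5\right) + 86 J{\left(0,6 \right)} = \left(4 \cdot 6 - 5\right) + 86 \frac{1 + 0 \left(1 + 0\right)}{1 + 0} = \left(24 - 5\right) + 86 \frac{1 + 0 \cdot 1}{1} = 19 + 86 \cdot 1 \left(1 + 0\right) = 19 + 86 \cdot 1 \cdot 1 = 19 + 86 \cdot 1 = 19 + 86 = 105$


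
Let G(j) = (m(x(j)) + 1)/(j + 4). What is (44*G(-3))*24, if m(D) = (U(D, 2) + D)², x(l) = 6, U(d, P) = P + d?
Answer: 208032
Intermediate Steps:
m(D) = (2 + 2*D)² (m(D) = ((2 + D) + D)² = (2 + 2*D)²)
G(j) = 197/(4 + j) (G(j) = (4*(1 + 6)² + 1)/(j + 4) = (4*7² + 1)/(4 + j) = (4*49 + 1)/(4 + j) = (196 + 1)/(4 + j) = 197/(4 + j))
(44*G(-3))*24 = (44*(197/(4 - 3)))*24 = (44*(197/1))*24 = (44*(197*1))*24 = (44*197)*24 = 8668*24 = 208032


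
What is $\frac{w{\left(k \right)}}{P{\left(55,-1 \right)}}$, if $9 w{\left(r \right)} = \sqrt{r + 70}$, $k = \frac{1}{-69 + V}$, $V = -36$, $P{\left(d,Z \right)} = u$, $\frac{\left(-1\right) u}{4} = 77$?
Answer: $- \frac{\sqrt{771645}}{291060} \approx -0.003018$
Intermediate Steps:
$u = -308$ ($u = \left(-4\right) 77 = -308$)
$P{\left(d,Z \right)} = -308$
$k = - \frac{1}{105}$ ($k = \frac{1}{-69 - 36} = \frac{1}{-105} = - \frac{1}{105} \approx -0.0095238$)
$w{\left(r \right)} = \frac{\sqrt{70 + r}}{9}$ ($w{\left(r \right)} = \frac{\sqrt{r + 70}}{9} = \frac{\sqrt{70 + r}}{9}$)
$\frac{w{\left(k \right)}}{P{\left(55,-1 \right)}} = \frac{\frac{1}{9} \sqrt{70 - \frac{1}{105}}}{-308} = \frac{\sqrt{\frac{7349}{105}}}{9} \left(- \frac{1}{308}\right) = \frac{\frac{1}{105} \sqrt{771645}}{9} \left(- \frac{1}{308}\right) = \frac{\sqrt{771645}}{945} \left(- \frac{1}{308}\right) = - \frac{\sqrt{771645}}{291060}$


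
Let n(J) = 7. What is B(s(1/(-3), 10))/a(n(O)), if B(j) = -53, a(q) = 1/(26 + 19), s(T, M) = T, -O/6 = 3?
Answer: -2385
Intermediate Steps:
O = -18 (O = -6*3 = -18)
a(q) = 1/45
B(s(1/(-3), 10))/a(n(O)) = -53/1/45 = -53*45 = -2385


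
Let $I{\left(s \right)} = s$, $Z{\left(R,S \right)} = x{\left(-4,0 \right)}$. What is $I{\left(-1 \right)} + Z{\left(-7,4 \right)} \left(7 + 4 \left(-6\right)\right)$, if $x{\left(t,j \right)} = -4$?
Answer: $67$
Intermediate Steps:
$Z{\left(R,S \right)} = -4$
$I{\left(-1 \right)} + Z{\left(-7,4 \right)} \left(7 + 4 \left(-6\right)\right) = -1 - 4 \left(7 + 4 \left(-6\right)\right) = -1 - 4 \left(7 - 24\right) = -1 - -68 = -1 + 68 = 67$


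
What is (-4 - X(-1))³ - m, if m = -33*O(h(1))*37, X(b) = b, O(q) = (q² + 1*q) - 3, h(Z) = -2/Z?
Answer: -1248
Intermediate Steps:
O(q) = -3 + q + q² (O(q) = (q² + q) - 3 = (q + q²) - 3 = -3 + q + q²)
m = 1221 (m = -33*(-3 - 2/1 + (-2/1)²)*37 = -33*(-3 - 2*1 + (-2*1)²)*37 = -33*(-3 - 2 + (-2)²)*37 = -33*(-3 - 2 + 4)*37 = -33*(-1)*37 = 33*37 = 1221)
(-4 - X(-1))³ - m = (-4 - 1*(-1))³ - 1*1221 = (-4 + 1)³ - 1221 = (-3)³ - 1221 = -27 - 1221 = -1248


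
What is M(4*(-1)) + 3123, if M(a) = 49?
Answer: 3172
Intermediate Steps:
M(4*(-1)) + 3123 = 49 + 3123 = 3172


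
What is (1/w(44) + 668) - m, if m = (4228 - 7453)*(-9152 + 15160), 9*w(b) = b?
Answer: 852564601/44 ≈ 1.9376e+7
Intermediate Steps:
w(b) = b/9
m = -19375800 (m = -3225*6008 = -19375800)
(1/w(44) + 668) - m = (1/((1/9)*44) + 668) - 1*(-19375800) = (1/(44/9) + 668) + 19375800 = (9/44 + 668) + 19375800 = 29401/44 + 19375800 = 852564601/44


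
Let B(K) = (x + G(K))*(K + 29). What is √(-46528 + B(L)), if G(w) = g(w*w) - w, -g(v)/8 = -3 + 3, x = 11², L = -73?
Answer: 2*I*√13766 ≈ 234.66*I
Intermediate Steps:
x = 121
g(v) = 0 (g(v) = -8*(-3 + 3) = -8*0 = 0)
G(w) = -w (G(w) = 0 - w = -w)
B(K) = (29 + K)*(121 - K) (B(K) = (121 - K)*(K + 29) = (121 - K)*(29 + K) = (29 + K)*(121 - K))
√(-46528 + B(L)) = √(-46528 + (3509 - 1*(-73)² + 92*(-73))) = √(-46528 + (3509 - 1*5329 - 6716)) = √(-46528 + (3509 - 5329 - 6716)) = √(-46528 - 8536) = √(-55064) = 2*I*√13766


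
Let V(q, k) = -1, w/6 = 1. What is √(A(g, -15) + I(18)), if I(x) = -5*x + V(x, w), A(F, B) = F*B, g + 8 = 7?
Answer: 2*I*√19 ≈ 8.7178*I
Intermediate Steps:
g = -1 (g = -8 + 7 = -1)
w = 6 (w = 6*1 = 6)
A(F, B) = B*F
I(x) = -1 - 5*x (I(x) = -5*x - 1 = -1 - 5*x)
√(A(g, -15) + I(18)) = √(-15*(-1) + (-1 - 5*18)) = √(15 + (-1 - 90)) = √(15 - 91) = √(-76) = 2*I*√19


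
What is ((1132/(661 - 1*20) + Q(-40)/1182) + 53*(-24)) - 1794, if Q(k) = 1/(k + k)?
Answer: -185732294081/60612960 ≈ -3064.2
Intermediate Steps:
Q(k) = 1/(2*k)
((1132/(661 - 1*20) + Q(-40)/1182) + 53*(-24)) - 1794 = ((1132/(661 - 1*20) + ((½)/(-40))/1182) + 53*(-24)) - 1794 = ((1132/(661 - 20) + ((½)*(-1/40))*(1/1182)) - 1272) - 1794 = ((1132/641 - 1/80*1/1182) - 1272) - 1794 = ((1132*(1/641) - 1/94560) - 1272) - 1794 = ((1132/641 - 1/94560) - 1272) - 1794 = (107041279/60612960 - 1272) - 1794 = -76992643841/60612960 - 1794 = -185732294081/60612960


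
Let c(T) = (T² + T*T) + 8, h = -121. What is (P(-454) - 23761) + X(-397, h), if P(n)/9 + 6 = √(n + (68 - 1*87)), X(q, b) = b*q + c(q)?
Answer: 339448 + 9*I*√473 ≈ 3.3945e+5 + 195.74*I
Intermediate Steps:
c(T) = 8 + 2*T² (c(T) = (T² + T²) + 8 = 2*T² + 8 = 8 + 2*T²)
X(q, b) = 8 + 2*q² + b*q (X(q, b) = b*q + (8 + 2*q²) = 8 + 2*q² + b*q)
P(n) = -54 + 9*√(-19 + n) (P(n) = -54 + 9*√(n + (68 - 1*87)) = -54 + 9*√(n + (68 - 87)) = -54 + 9*√(n - 19) = -54 + 9*√(-19 + n))
(P(-454) - 23761) + X(-397, h) = ((-54 + 9*√(-19 - 454)) - 23761) + (8 + 2*(-397)² - 121*(-397)) = ((-54 + 9*√(-473)) - 23761) + (8 + 2*157609 + 48037) = ((-54 + 9*(I*√473)) - 23761) + (8 + 315218 + 48037) = ((-54 + 9*I*√473) - 23761) + 363263 = (-23815 + 9*I*√473) + 363263 = 339448 + 9*I*√473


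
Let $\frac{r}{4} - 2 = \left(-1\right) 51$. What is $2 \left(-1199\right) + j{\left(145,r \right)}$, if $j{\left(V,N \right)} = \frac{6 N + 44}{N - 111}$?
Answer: $- \frac{735054}{307} \approx -2394.3$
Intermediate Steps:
$r = -196$ ($r = 8 + 4 \left(\left(-1\right) 51\right) = 8 + 4 \left(-51\right) = 8 - 204 = -196$)
$j{\left(V,N \right)} = \frac{44 + 6 N}{-111 + N}$
$2 \left(-1199\right) + j{\left(145,r \right)} = 2 \left(-1199\right) + \frac{2 \left(22 + 3 \left(-196\right)\right)}{-111 - 196} = -2398 + \frac{2 \left(22 - 588\right)}{-307} = -2398 + 2 \left(- \frac{1}{307}\right) \left(-566\right) = -2398 + \frac{1132}{307} = - \frac{735054}{307}$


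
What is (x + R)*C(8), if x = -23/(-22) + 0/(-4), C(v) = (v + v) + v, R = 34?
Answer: 9252/11 ≈ 841.09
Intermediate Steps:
C(v) = 3*v (C(v) = 2*v + v = 3*v)
x = 23/22 (x = -23*(-1/22) + 0*(-¼) = 23/22 + 0 = 23/22 ≈ 1.0455)
(x + R)*C(8) = (23/22 + 34)*(3*8) = (771/22)*24 = 9252/11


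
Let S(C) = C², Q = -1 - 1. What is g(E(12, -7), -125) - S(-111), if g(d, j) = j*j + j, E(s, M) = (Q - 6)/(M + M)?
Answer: 3179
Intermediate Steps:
Q = -2
E(s, M) = -4/M (E(s, M) = (-2 - 6)/(M + M) = -8*1/(2*M) = -4/M)
g(d, j) = j + j² (g(d, j) = j² + j = j + j²)
g(E(12, -7), -125) - S(-111) = -125*(1 - 125) - 1*(-111)² = -125*(-124) - 1*12321 = 15500 - 12321 = 3179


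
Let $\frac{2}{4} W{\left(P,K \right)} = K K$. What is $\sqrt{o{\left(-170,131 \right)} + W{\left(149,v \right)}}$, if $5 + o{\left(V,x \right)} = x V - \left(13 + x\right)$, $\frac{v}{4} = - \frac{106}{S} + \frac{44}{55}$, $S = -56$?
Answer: $\frac{i \sqrt{27179017}}{35} \approx 148.95 i$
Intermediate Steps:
$v = \frac{377}{35}$ ($v = 4 \left(- \frac{106}{-56} + \frac{44}{55}\right) = 4 \left(\left(-106\right) \left(- \frac{1}{56}\right) + 44 \cdot \frac{1}{55}\right) = 4 \left(\frac{53}{28} + \frac{4}{5}\right) = 4 \cdot \frac{377}{140} = \frac{377}{35} \approx 10.771$)
$W{\left(P,K \right)} = 2 K^{2}$ ($W{\left(P,K \right)} = 2 K K = 2 K^{2}$)
$o{\left(V,x \right)} = -18 - x + V x$ ($o{\left(V,x \right)} = -5 - \left(13 + x - x V\right) = -5 - \left(13 + x - V x\right) = -18 - x + V x$)
$\sqrt{o{\left(-170,131 \right)} + W{\left(149,v \right)}} = \sqrt{\left(-18 - 131 - 22270\right) + 2 \left(\frac{377}{35}\right)^{2}} = \sqrt{\left(-18 - 131 - 22270\right) + 2 \cdot \frac{142129}{1225}} = \sqrt{-22419 + \frac{284258}{1225}} = \sqrt{- \frac{27179017}{1225}} = \frac{i \sqrt{27179017}}{35}$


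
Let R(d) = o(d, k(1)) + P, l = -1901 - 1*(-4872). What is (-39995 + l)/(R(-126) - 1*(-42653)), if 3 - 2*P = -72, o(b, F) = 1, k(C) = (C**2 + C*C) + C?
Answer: -74048/85383 ≈ -0.86724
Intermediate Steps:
k(C) = C + 2*C**2 (k(C) = (C**2 + C**2) + C = 2*C**2 + C = C + 2*C**2)
P = 75/2 (P = 3/2 - 1/2*(-72) = 3/2 + 36 = 75/2 ≈ 37.500)
l = 2971 (l = -1901 + 4872 = 2971)
R(d) = 77/2 (R(d) = 1 + 75/2 = 77/2)
(-39995 + l)/(R(-126) - 1*(-42653)) = (-39995 + 2971)/(77/2 - 1*(-42653)) = -37024/(77/2 + 42653) = -37024/85383/2 = -37024*2/85383 = -74048/85383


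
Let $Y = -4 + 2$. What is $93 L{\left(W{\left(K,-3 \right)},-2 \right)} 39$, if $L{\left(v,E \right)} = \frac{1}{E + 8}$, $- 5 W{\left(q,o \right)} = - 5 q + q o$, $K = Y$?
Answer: $\frac{1209}{2} \approx 604.5$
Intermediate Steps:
$Y = -2$
$K = -2$
$W{\left(q,o \right)} = q - \frac{o q}{5}$ ($W{\left(q,o \right)} = - \frac{- 5 q + q o}{5} = - \frac{- 5 q + o q}{5} = q - \frac{o q}{5}$)
$L{\left(v,E \right)} = \frac{1}{8 + E}$
$93 L{\left(W{\left(K,-3 \right)},-2 \right)} 39 = \frac{93}{8 - 2} \cdot 39 = \frac{93}{6} \cdot 39 = 93 \cdot \frac{1}{6} \cdot 39 = \frac{31}{2} \cdot 39 = \frac{1209}{2}$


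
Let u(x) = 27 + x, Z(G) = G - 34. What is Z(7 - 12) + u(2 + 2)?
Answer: -8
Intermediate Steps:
Z(G) = -34 + G
Z(7 - 12) + u(2 + 2) = (-34 + (7 - 12)) + (27 + (2 + 2)) = (-34 - 5) + (27 + 4) = -39 + 31 = -8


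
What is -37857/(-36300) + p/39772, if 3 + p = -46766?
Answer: -4001377/30077575 ≈ -0.13304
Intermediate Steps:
p = -46769 (p = -3 - 46766 = -46769)
-37857/(-36300) + p/39772 = -37857/(-36300) - 46769/39772 = -37857*(-1/36300) - 46769*1/39772 = 12619/12100 - 46769/39772 = -4001377/30077575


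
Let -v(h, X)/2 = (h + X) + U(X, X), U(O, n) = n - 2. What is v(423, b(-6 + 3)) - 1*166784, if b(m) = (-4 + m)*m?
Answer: -167710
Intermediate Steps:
U(O, n) = -2 + n
b(m) = m*(-4 + m)
v(h, X) = 4 - 4*X - 2*h (v(h, X) = -2*((h + X) + (-2 + X)) = -2*((X + h) + (-2 + X)) = -2*(-2 + h + 2*X) = 4 - 4*X - 2*h)
v(423, b(-6 + 3)) - 1*166784 = (4 - 4*(-6 + 3)*(-4 + (-6 + 3)) - 2*423) - 1*166784 = (4 - (-12)*(-4 - 3) - 846) - 166784 = (4 - (-12)*(-7) - 846) - 166784 = (4 - 4*21 - 846) - 166784 = (4 - 84 - 846) - 166784 = -926 - 166784 = -167710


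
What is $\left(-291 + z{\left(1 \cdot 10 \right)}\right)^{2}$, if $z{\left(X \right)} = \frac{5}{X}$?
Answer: $\frac{337561}{4} \approx 84390.0$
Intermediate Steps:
$\left(-291 + z{\left(1 \cdot 10 \right)}\right)^{2} = \left(-291 + \frac{5}{1 \cdot 10}\right)^{2} = \left(-291 + \frac{5}{10}\right)^{2} = \left(-291 + 5 \cdot \frac{1}{10}\right)^{2} = \left(-291 + \frac{1}{2}\right)^{2} = \left(- \frac{581}{2}\right)^{2} = \frac{337561}{4}$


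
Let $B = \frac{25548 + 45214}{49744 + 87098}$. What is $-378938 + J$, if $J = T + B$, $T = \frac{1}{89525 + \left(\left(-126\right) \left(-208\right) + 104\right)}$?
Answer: $- \frac{3003338509016308}{7925683377} \approx -3.7894 \cdot 10^{5}$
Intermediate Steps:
$B = \frac{35381}{68421}$ ($B = \frac{70762}{136842} = 70762 \cdot \frac{1}{136842} = \frac{35381}{68421} \approx 0.51711$)
$T = \frac{1}{115837}$ ($T = \frac{1}{89525 + \left(26208 + 104\right)} = \frac{1}{89525 + 26312} = \frac{1}{115837} \approx 8.6328 \cdot 10^{-6}$)
$J = \frac{4098497318}{7925683377}$ ($J = \frac{1}{115837} + \frac{35381}{68421} = \frac{4098497318}{7925683377} \approx 0.51712$)
$-378938 + J = -378938 + \frac{4098497318}{7925683377} = - \frac{3003338509016308}{7925683377}$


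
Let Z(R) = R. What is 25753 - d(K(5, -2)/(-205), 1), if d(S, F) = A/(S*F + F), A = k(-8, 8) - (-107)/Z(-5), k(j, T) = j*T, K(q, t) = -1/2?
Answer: 10619497/411 ≈ 25838.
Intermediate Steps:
K(q, t) = -½ (K(q, t) = -1*½ = -½)
k(j, T) = T*j
A = -427/5 (A = 8*(-8) - (-107)/(-5) = -64 - (-107)*(-1)/5 = -64 - 1*107/5 = -64 - 107/5 = -427/5 ≈ -85.400)
d(S, F) = -427/(5*(F + F*S)) (d(S, F) = -427/(5*(S*F + F)) = -427/(5*(F*S + F)) = -427/(5*(F + F*S)))
25753 - d(K(5, -2)/(-205), 1) = 25753 - (-427)/(5*1*(1 - ½/(-205))) = 25753 - (-427)/(5*(1 - ½*(-1/205))) = 25753 - (-427)/(5*(1 + 1/410)) = 25753 - (-427)/(5*411/410) = 25753 - (-427)*410/(5*411) = 25753 - 1*(-35014/411) = 25753 + 35014/411 = 10619497/411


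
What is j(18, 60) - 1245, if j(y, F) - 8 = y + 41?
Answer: -1178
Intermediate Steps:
j(y, F) = 49 + y (j(y, F) = 8 + (y + 41) = 8 + (41 + y) = 49 + y)
j(18, 60) - 1245 = (49 + 18) - 1245 = 67 - 1245 = -1178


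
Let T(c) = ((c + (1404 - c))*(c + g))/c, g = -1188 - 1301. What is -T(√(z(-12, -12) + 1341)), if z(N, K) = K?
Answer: -1404 + 1164852*√1329/443 ≈ 94454.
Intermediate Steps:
g = -2489
T(c) = (-3494556 + 1404*c)/c (T(c) = ((c + (1404 - c))*(c - 2489))/c = (1404*(-2489 + c))/c = (-3494556 + 1404*c)/c)
-T(√(z(-12, -12) + 1341)) = -(1404 - 3494556/√(-12 + 1341)) = -(1404 - 3494556*√1329/1329) = -(1404 - 1164852*√1329/443) = -1404 + 1164852*√1329/443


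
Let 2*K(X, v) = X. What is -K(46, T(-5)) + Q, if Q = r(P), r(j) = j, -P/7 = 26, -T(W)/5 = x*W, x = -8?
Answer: -205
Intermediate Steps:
T(W) = 40*W (T(W) = -(-40)*W = 40*W)
P = -182 (P = -7*26 = -182)
K(X, v) = X/2
Q = -182
-K(46, T(-5)) + Q = -46/2 - 182 = -1*23 - 182 = -23 - 182 = -205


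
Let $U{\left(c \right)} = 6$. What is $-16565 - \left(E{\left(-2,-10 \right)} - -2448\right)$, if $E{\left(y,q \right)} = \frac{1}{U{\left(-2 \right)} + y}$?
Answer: $- \frac{76053}{4} \approx -19013.0$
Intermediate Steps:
$E{\left(y,q \right)} = \frac{1}{6 + y}$
$-16565 - \left(E{\left(-2,-10 \right)} - -2448\right) = -16565 - \left(\frac{1}{6 - 2} - -2448\right) = -16565 - \left(\frac{1}{4} + 2448\right) = -16565 - \frac{9793}{4} = - \frac{76053}{4}$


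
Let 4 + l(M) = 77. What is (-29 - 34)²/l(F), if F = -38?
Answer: 3969/73 ≈ 54.370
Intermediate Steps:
l(M) = 73 (l(M) = -4 + 77 = 73)
(-29 - 34)²/l(F) = (-29 - 34)²/73 = (-63)²*(1/73) = 3969*(1/73) = 3969/73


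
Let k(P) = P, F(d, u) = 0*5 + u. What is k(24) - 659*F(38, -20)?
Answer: 13204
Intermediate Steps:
F(d, u) = u (F(d, u) = 0 + u = u)
k(24) - 659*F(38, -20) = 24 - 659*(-20) = 24 + 13180 = 13204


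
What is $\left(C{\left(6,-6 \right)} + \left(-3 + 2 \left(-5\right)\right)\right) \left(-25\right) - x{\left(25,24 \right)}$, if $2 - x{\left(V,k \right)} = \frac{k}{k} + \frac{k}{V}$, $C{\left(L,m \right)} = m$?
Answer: $\frac{11874}{25} \approx 474.96$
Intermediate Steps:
$x{\left(V,k \right)} = 1 - \frac{k}{V}$ ($x{\left(V,k \right)} = 2 - \left(\frac{k}{k} + \frac{k}{V}\right) = 2 - \left(1 + \frac{k}{V}\right) = 1 - \frac{k}{V}$)
$\left(C{\left(6,-6 \right)} + \left(-3 + 2 \left(-5\right)\right)\right) \left(-25\right) - x{\left(25,24 \right)} = \left(-6 + \left(-3 + 2 \left(-5\right)\right)\right) \left(-25\right) - \frac{25 - 24}{25} = \left(-6 - 13\right) \left(-25\right) - \frac{25 - 24}{25} = \left(-6 - 13\right) \left(-25\right) - \frac{1}{25} \cdot 1 = \left(-19\right) \left(-25\right) - \frac{1}{25} = 475 - \frac{1}{25} = \frac{11874}{25}$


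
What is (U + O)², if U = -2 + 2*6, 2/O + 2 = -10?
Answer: 3481/36 ≈ 96.694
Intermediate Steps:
O = -⅙ (O = 2/(-2 - 10) = 2/(-12) = 2*(-1/12) = -⅙ ≈ -0.16667)
U = 10 (U = -2 + 12 = 10)
(U + O)² = (10 - ⅙)² = (59/6)² = 3481/36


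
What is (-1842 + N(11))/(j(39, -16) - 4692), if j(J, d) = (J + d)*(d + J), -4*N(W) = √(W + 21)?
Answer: 1842/4163 + √2/4163 ≈ 0.44281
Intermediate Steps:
N(W) = -√(21 + W)/4 (N(W) = -√(W + 21)/4 = -√(21 + W)/4)
j(J, d) = (J + d)² (j(J, d) = (J + d)*(J + d) = (J + d)²)
(-1842 + N(11))/(j(39, -16) - 4692) = (-1842 - √(21 + 11)/4)/((39 - 16)² - 4692) = (-1842 - √2)/(23² - 4692) = (-1842 - √2)/(529 - 4692) = (-1842 - √2)/(-4163) = (-1842 - √2)*(-1/4163) = 1842/4163 + √2/4163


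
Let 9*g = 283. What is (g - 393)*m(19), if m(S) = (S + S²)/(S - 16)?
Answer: -1236520/27 ≈ -45797.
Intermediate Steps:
g = 283/9 (g = (⅑)*283 = 283/9 ≈ 31.444)
m(S) = (S + S²)/(-16 + S)
(g - 393)*m(19) = (283/9 - 393)*(19*(1 + 19)/(-16 + 19)) = -61826*20/(9*3) = -3254/9*380/3 = -1236520/27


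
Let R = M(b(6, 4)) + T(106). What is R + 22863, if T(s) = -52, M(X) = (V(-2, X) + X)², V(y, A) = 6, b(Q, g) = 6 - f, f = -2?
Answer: 23007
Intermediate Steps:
b(Q, g) = 8 (b(Q, g) = 6 - 1*(-2) = 6 + 2 = 8)
M(X) = (6 + X)²
R = 144 (R = (6 + 8)² - 52 = 14² - 52 = 196 - 52 = 144)
R + 22863 = 144 + 22863 = 23007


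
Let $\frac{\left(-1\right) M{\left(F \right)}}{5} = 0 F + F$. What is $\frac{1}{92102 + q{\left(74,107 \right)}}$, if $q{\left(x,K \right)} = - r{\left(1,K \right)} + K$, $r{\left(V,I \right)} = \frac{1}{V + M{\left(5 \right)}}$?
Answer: $\frac{24}{2213017} \approx 1.0845 \cdot 10^{-5}$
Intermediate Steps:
$M{\left(F \right)} = - 5 F$ ($M{\left(F \right)} = - 5 \left(0 F + F\right) = - 5 \left(0 + F\right) = - 5 F$)
$r{\left(V,I \right)} = \frac{1}{-25 + V}$ ($r{\left(V,I \right)} = \frac{1}{V - 25} = \frac{1}{-25 + V}$)
$q{\left(x,K \right)} = \frac{1}{24} + K$ ($q{\left(x,K \right)} = - \frac{1}{-25 + 1} + K = - \frac{1}{-24} + K = \left(-1\right) \left(- \frac{1}{24}\right) + K = \frac{1}{24} + K$)
$\frac{1}{92102 + q{\left(74,107 \right)}} = \frac{1}{92102 + \left(\frac{1}{24} + 107\right)} = \frac{1}{92102 + \frac{2569}{24}} = \frac{1}{\frac{2213017}{24}} = \frac{24}{2213017}$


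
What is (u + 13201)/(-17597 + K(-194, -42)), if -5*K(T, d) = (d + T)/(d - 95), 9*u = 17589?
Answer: -31144210/36162543 ≈ -0.86123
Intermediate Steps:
u = 5863/3 (u = (⅑)*17589 = 5863/3 ≈ 1954.3)
K(T, d) = -(T + d)/(5*(-95 + d)) (K(T, d) = -(d + T)/(5*(d - 95)) = -(T + d)/(5*(-95 + d)))
(u + 13201)/(-17597 + K(-194, -42)) = (5863/3 + 13201)/(-17597 + (-1*(-194) - 1*(-42))/(5*(-95 - 42))) = 45466/(3*(-17597 + (⅕)*(194 + 42)/(-137))) = 45466/(3*(-17597 + (⅕)*(-1/137)*236)) = 45466/(3*(-17597 - 236/685)) = 45466/(3*(-12054181/685)) = (45466/3)*(-685/12054181) = -31144210/36162543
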